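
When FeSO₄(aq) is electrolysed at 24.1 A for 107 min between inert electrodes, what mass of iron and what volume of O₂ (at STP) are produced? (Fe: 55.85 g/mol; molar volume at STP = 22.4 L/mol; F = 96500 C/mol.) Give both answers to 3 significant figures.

Q = 24.1 × 6420 = 1.547×10^5 C; n(e⁻) = 1.547×10^5 / 96500 = 1.603 mol
Cathode: Fe²⁺ + 2e⁻ → Fe → n(Fe) = 1.603/2 = 0.8015 mol → 44.8 g
Anode: 2H₂O → O₂ + 4H⁺ + 4e⁻ → n(O₂) = 1.603/4 = 0.4008 mol → 8.98 L

44.8 g Fe; 8.98 L O₂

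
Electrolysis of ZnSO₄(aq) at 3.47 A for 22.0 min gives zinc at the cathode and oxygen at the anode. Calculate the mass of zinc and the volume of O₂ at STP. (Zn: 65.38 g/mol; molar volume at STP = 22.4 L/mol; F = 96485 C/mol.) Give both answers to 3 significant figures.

1.55 g Zn; 0.266 L O₂

Q = 3.47 × 1320 = 4580 C; n(e⁻) = 4580 / 96485 = 0.04747 mol
Cathode: Zn²⁺ + 2e⁻ → Zn → n(Zn) = 0.04747/2 = 0.02374 mol → 1.55 g
Anode: 2H₂O → O₂ + 4H⁺ + 4e⁻ → n(O₂) = 0.04747/4 = 0.01187 mol → 0.266 L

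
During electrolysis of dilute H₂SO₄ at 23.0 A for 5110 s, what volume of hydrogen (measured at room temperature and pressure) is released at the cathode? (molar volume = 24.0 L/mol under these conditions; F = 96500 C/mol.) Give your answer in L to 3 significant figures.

14.6 L

Q = It = 23.0 × 5110 = 1.175×10^5 C
n(e⁻) = 1.175×10^5 / 96500 = 1.218 mol
2H⁺ + 2e⁻ → H₂, so n(H₂) = 1.218 / 2 = 0.6090 mol
V = 0.6090 × 24.0 = 14.62 L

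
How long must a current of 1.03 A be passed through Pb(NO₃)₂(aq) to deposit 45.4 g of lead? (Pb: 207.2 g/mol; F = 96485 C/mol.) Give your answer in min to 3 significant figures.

n(Pb) = 45.4 / 207.2 = 0.2191 mol
Pb²⁺ + 2e⁻ → Pb, so n(e⁻) = 2 × 0.2191 = 0.4382 mol
Q = 0.4382 × 96485 = 42280 C
t = Q / I = 42280 / 1.03 = 41050 s = 684 min

684 min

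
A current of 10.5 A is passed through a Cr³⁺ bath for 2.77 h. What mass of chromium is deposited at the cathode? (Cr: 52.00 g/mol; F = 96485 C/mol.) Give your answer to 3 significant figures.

Q = It = 10.5 × 9972 = 1.047×10^5 C
Moles of electrons = 1.047×10^5 / 96485 = 1.085 mol
Cr³⁺ + 3e⁻ → Cr, so n(Cr) = 1.085 / 3 = 0.3617 mol
m = 0.3617 × 52.00 = 18.8 g

18.8 g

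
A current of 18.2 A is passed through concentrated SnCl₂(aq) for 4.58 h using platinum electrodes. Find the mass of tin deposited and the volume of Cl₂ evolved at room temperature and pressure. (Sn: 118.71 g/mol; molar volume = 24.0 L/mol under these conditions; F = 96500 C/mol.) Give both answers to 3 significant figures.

185 g Sn; 37.3 L Cl₂

Q = 18.2 × 16488 = 3.001×10^5 C; n(e⁻) = 3.001×10^5 / 96500 = 3.110 mol
Cathode: Sn²⁺ + 2e⁻ → Sn → n(Sn) = 3.110/2 = 1.555 mol → 185 g
Anode: 2Cl⁻ → Cl₂ + 2e⁻ → n(Cl₂) = 3.110/2 = 1.555 mol → 37.3 L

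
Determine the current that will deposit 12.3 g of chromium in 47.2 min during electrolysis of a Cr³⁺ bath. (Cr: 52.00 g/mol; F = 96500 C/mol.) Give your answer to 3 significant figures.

24.2 A

n(Cr) = 12.3 / 52.00 = 0.2365 mol
Cr³⁺ + 3e⁻ → Cr, so n(e⁻) = 3 × 0.2365 = 0.7095 mol
Q = 0.7095 × 96500 = 68470 C
I = Q / t = 68470 / 2832 s = 24.2 A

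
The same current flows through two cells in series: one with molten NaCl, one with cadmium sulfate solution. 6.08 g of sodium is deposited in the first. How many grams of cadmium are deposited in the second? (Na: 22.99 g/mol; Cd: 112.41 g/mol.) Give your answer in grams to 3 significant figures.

14.9 g

n(Na) = 6.08 / 22.99 = 0.2645 mol
Na⁺ + e⁻ → Na, so n(e⁻) = 0.2645 mol
Same current for the same time ⇒ same n(e⁻) = 0.2645 mol in both cells.
Cd²⁺ + 2e⁻ → Cd, so n(Cd) = 0.2645 / 2 = 0.1323 mol
m(Cd) = 0.1323 × 112.41 = 14.9 g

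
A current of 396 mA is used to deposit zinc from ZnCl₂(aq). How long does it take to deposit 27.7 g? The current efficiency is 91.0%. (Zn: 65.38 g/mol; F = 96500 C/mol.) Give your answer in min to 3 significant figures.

3780 min

n(Zn) = 27.7 / 65.38 = 0.4237 mol
Zn²⁺ + 2e⁻ → Zn, so n(e⁻) = 2 × 0.4237 = 0.8474 mol
Q = 0.8474 × 96500 / 0.910 = 89860 C
t = Q / I = 89860 / 0.396 = 2.269×10^5 s = 3780 min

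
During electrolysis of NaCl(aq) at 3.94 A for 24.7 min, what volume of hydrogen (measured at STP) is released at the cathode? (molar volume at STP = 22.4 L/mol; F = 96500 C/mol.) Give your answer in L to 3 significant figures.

Charge passed = 3.94 × 1482 = 5839 C
Moles of electrons = 5839 / 96500 = 0.06051 mol
2H⁺ + 2e⁻ → H₂, so n(H₂) = 0.06051 / 2 = 0.03026 mol
V = 0.03026 × 22.4 = 0.6778 L

0.678 L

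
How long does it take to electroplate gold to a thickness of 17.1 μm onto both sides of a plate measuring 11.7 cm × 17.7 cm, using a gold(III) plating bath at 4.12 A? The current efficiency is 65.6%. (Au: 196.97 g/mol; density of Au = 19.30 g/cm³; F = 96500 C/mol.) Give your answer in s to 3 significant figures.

7430 s

Plated area = 2 × 11.7 × 17.7 = 414.2 cm²
Volume = 414.2 × 17.1×10⁻⁴ cm = 0.7083 cm³
m(Au) = 0.7083 × 19.30 = 13.67 g
n(Au) = 13.67 / 196.97 = 0.06940 mol; n(e⁻) = 3 × 0.06940 = 0.2082 mol
Q = 0.2082 × 96500 / 0.656 = 30630 C
t = 30630 / 4.12 = 7434 s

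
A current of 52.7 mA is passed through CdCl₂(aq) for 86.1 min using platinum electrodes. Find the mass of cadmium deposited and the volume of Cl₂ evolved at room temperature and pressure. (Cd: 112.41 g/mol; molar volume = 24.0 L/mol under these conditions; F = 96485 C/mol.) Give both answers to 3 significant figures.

0.159 g Cd; 0.0339 L Cl₂

Q = 0.0527 × 5166 = 272.2 C; n(e⁻) = 272.2 / 96485 = 0.002821 mol
Cathode: Cd²⁺ + 2e⁻ → Cd → n(Cd) = 0.002821/2 = 0.001411 mol → 0.159 g
Anode: 2Cl⁻ → Cl₂ + 2e⁻ → n(Cl₂) = 0.002821/2 = 0.001411 mol → 0.0339 L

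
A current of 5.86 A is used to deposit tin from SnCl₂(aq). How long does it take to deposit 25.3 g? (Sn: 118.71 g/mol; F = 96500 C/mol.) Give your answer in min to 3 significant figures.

117 min

n(Sn) = 25.3 / 118.71 = 0.2131 mol
Sn²⁺ + 2e⁻ → Sn, so n(e⁻) = 2 × 0.2131 = 0.4262 mol
Q = 0.4262 × 96500 = 41130 C
t = Q / I = 41130 / 5.86 = 7019 s = 117 min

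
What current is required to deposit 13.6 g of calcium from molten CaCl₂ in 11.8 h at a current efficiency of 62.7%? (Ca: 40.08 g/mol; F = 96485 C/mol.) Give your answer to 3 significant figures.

n(Ca) = 13.6 / 40.08 = 0.3393 mol
Ca²⁺ + 2e⁻ → Ca, so n(e⁻) = 2 × 0.3393 = 0.6786 mol
Q = 0.6786 × 96485 / 0.627 = 1.044×10^5 C
I = Q / t = 1.044×10^5 / 42480 s = 2.46 A

2.46 A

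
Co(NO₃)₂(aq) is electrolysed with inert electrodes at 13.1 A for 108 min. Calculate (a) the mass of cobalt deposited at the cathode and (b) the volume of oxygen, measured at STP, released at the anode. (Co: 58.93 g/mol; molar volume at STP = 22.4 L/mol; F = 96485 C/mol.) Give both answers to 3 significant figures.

25.9 g Co; 4.93 L O₂

Q = 13.1 × 6480 = 84890 C; n(e⁻) = 84890 / 96485 = 0.8798 mol
Cathode: Co²⁺ + 2e⁻ → Co → n(Co) = 0.8798/2 = 0.4399 mol → 25.9 g
Anode: 2H₂O → O₂ + 4H⁺ + 4e⁻ → n(O₂) = 0.8798/4 = 0.2200 mol → 4.93 L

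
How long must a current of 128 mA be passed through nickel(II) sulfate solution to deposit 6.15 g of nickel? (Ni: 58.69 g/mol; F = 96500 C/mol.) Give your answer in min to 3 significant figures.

2630 min

n(Ni) = 6.15 / 58.69 = 0.1048 mol
Ni²⁺ + 2e⁻ → Ni, so n(e⁻) = 2 × 0.1048 = 0.2096 mol
Q = 0.2096 × 96500 = 20230 C
t = Q / I = 20230 / 0.128 = 1.580×10^5 s = 2630 min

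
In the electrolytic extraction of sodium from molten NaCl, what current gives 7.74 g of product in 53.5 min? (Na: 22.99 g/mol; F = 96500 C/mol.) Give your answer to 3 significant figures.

10.1 A

n(Na) = 7.74 / 22.99 = 0.3367 mol
Na⁺ + e⁻ → Na, so n(e⁻) = 0.3367 mol
Q = 0.3367 × 96500 = 32490 C
I = Q / t = 32490 / 3210 s = 10.1 A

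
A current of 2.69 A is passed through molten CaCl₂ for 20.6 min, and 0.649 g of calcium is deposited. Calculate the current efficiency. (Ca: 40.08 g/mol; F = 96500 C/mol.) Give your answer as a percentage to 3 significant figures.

Q = 2.69 × 1236 = 3325 C
n(e⁻) = 3325 / 96500 = 0.03446 mol
Ca²⁺ + 2e⁻ → Ca, so theoretical n(Ca) = 0.01723 mol → 0.6906 g
Efficiency = 0.649 / 0.6906 = 0.9398 = 94.0%

94.0%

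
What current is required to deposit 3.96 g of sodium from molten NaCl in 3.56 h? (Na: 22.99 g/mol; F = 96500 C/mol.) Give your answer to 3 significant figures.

1.30 A

n(Na) = 3.96 / 22.99 = 0.1722 mol
Na⁺ + e⁻ → Na, so n(e⁻) = 0.1722 mol
Q = 0.1722 × 96500 = 16620 C
I = Q / t = 16620 / 12816 s = 1.30 A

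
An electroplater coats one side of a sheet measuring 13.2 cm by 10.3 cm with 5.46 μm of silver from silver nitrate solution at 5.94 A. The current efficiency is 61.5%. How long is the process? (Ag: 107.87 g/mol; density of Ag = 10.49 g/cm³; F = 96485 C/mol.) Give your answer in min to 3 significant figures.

3.18 min

Plated area = 13.2 × 10.3 = 136.0 cm²
Volume = 136.0 × 5.46×10⁻⁴ cm = 0.07426 cm³
m(Ag) = 0.07426 × 10.49 = 0.7790 g
n(Ag) = 0.7790 / 107.87 = 0.007222 mol; n(e⁻) = 0.007222 mol
Q = 0.007222 × 96485 / 0.615 = 1133 C
t = 1133 / 5.94 = 190.7 s = 3.18 min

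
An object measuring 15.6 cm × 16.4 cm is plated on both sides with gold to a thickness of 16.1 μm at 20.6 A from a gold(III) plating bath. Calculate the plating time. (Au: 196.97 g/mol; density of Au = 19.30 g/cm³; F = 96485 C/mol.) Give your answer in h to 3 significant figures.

0.315 h

Plated area = 2 × 15.6 × 16.4 = 511.7 cm²
Volume = 511.7 × 16.1×10⁻⁴ cm = 0.8238 cm³
m(Au) = 0.8238 × 19.30 = 15.90 g
n(Au) = 15.90 / 196.97 = 0.08072 mol; n(e⁻) = 3 × 0.08072 = 0.2422 mol
Q = 0.2422 × 96485 = 23370 C
t = 23370 / 20.6 = 1134 s = 0.315 h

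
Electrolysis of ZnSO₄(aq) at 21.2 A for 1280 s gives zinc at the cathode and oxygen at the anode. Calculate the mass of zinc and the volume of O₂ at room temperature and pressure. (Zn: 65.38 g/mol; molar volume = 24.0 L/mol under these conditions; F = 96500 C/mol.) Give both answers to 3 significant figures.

Q = 21.2 × 1280 = 27140 C; n(e⁻) = 27140 / 96500 = 0.2812 mol
Cathode: Zn²⁺ + 2e⁻ → Zn → n(Zn) = 0.2812/2 = 0.1406 mol → 9.19 g
Anode: 2H₂O → O₂ + 4H⁺ + 4e⁻ → n(O₂) = 0.2812/4 = 0.07030 mol → 1.69 L

9.19 g Zn; 1.69 L O₂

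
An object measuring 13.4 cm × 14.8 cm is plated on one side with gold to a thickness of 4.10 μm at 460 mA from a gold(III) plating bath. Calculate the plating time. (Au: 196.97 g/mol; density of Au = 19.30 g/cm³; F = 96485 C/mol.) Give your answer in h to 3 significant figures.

Plated area = 13.4 × 14.8 = 198.3 cm²
Volume = 198.3 × 4.10×10⁻⁴ cm = 0.08130 cm³
m(Au) = 0.08130 × 19.30 = 1.569 g
n(Au) = 1.569 / 196.97 = 0.007966 mol; n(e⁻) = 3 × 0.007966 = 0.02390 mol
Q = 0.02390 × 96485 = 2306 C
t = 2306 / 0.460 = 5013 s = 1.39 h

1.39 h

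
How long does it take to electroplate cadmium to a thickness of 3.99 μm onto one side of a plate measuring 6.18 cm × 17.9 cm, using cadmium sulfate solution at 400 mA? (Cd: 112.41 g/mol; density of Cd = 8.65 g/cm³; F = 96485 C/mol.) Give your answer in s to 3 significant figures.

Plated area = 6.18 × 17.9 = 110.6 cm²
Volume = 110.6 × 3.99×10⁻⁴ cm = 0.04413 cm³
m(Cd) = 0.04413 × 8.65 = 0.3817 g
n(Cd) = 0.3817 / 112.41 = 0.003396 mol; n(e⁻) = 2 × 0.003396 = 0.006792 mol
Q = 0.006792 × 96485 = 655.3 C
t = 655.3 / 0.400 = 1638 s

1640 s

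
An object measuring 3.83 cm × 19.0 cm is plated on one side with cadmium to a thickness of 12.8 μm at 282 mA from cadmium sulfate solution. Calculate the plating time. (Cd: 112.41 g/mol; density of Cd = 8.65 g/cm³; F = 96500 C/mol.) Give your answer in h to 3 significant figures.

1.36 h

Plated area = 3.83 × 19.0 = 72.77 cm²
Volume = 72.77 × 12.8×10⁻⁴ cm = 0.09315 cm³
m(Cd) = 0.09315 × 8.65 = 0.8057 g
n(Cd) = 0.8057 / 112.41 = 0.007168 mol; n(e⁻) = 2 × 0.007168 = 0.01434 mol
Q = 0.01434 × 96500 = 1384 C
t = 1384 / 0.282 = 4908 s = 1.36 h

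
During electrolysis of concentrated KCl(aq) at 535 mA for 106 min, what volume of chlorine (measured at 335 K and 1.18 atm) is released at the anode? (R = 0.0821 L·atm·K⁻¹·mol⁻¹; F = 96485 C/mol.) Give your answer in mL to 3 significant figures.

Q = It = 0.535 × 6360 = 3403 C
Moles of electrons = 3403 / 96485 = 0.03527 mol
2Cl⁻ → Cl₂ + 2e⁻, so n(Cl₂) = 0.03527 / 2 = 0.01764 mol
V = nRT/P = 0.01764 × 0.0821 × 335 / 1.18 = 0.4112 L
= 411 mL

411 mL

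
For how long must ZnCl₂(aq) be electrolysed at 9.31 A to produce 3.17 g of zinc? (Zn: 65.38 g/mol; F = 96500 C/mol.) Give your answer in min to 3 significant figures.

16.8 min

n(Zn) = 3.17 / 65.38 = 0.04849 mol
Zn²⁺ + 2e⁻ → Zn, so n(e⁻) = 2 × 0.04849 = 0.09698 mol
Q = 0.09698 × 96500 = 9359 C
t = Q / I = 9359 / 9.31 = 1005 s = 16.8 min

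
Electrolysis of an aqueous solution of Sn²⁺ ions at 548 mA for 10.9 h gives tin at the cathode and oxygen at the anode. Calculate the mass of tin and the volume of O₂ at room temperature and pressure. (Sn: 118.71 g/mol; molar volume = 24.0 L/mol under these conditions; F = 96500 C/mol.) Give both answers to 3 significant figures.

13.2 g Sn; 1.34 L O₂

Q = 0.548 × 39240 = 21500 C; n(e⁻) = 21500 / 96500 = 0.2228 mol
Cathode: Sn²⁺ + 2e⁻ → Sn → n(Sn) = 0.2228/2 = 0.1114 mol → 13.2 g
Anode: 2H₂O → O₂ + 4H⁺ + 4e⁻ → n(O₂) = 0.2228/4 = 0.05570 mol → 1.34 L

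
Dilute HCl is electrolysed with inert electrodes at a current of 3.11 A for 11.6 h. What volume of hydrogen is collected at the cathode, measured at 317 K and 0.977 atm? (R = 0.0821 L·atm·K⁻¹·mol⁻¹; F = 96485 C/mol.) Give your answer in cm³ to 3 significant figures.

17900 cm³

Q = It = 3.11 × 41760 = 1.299×10^5 C
n(e⁻) = Q/F = 1.299×10^5/96485 = 1.346 mol
2H⁺ + 2e⁻ → H₂, so n(H₂) = 1.346 / 2 = 0.6730 mol
V = nRT/P = 0.6730 × 0.0821 × 317 / 0.977 = 17.93 L
= 17900 cm³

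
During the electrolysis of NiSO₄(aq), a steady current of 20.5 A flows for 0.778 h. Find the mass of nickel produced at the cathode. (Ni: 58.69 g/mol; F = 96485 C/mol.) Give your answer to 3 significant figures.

17.5 g

Q = 20.5 A × 2800.8 s = 57420 C
n(e⁻) = Q/F = 57420/96485 = 0.5951 mol
Ni²⁺ + 2e⁻ → Ni, so n(Ni) = 0.5951 / 2 = 0.2976 mol
m = 0.2976 × 58.69 = 17.5 g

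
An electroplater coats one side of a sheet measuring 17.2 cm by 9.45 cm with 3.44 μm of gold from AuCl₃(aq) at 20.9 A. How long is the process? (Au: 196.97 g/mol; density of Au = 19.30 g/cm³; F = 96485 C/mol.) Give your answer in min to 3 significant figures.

1.26 min

Plated area = 17.2 × 9.45 = 162.5 cm²
Volume = 162.5 × 3.44×10⁻⁴ cm = 0.05590 cm³
m(Au) = 0.05590 × 19.30 = 1.079 g
n(Au) = 1.079 / 196.97 = 0.005478 mol; n(e⁻) = 3 × 0.005478 = 0.01643 mol
Q = 0.01643 × 96485 = 1585 C
t = 1585 / 20.9 = 75.84 s = 1.26 min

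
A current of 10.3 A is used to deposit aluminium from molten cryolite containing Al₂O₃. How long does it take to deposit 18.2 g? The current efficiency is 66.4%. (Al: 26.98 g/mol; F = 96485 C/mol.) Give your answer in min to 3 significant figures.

476 min

n(Al) = 18.2 / 26.98 = 0.6746 mol
Al³⁺ + 3e⁻ → Al, so n(e⁻) = 3 × 0.6746 = 2.024 mol
Q = 2.024 × 96485 / 0.664 = 2.941×10^5 C
t = Q / I = 2.941×10^5 / 10.3 = 28550 s = 476 min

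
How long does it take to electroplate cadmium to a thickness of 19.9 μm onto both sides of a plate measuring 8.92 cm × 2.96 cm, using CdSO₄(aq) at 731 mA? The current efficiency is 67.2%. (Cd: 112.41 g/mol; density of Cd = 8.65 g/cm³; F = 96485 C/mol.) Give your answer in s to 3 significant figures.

Plated area = 2 × 8.92 × 2.96 = 52.81 cm²
Volume = 52.81 × 19.9×10⁻⁴ cm = 0.1051 cm³
m(Cd) = 0.1051 × 8.65 = 0.9091 g
n(Cd) = 0.9091 / 112.41 = 0.008087 mol; n(e⁻) = 2 × 0.008087 = 0.01617 mol
Q = 0.01617 × 96485 / 0.672 = 2322 C
t = 2322 / 0.731 = 3176 s

3180 s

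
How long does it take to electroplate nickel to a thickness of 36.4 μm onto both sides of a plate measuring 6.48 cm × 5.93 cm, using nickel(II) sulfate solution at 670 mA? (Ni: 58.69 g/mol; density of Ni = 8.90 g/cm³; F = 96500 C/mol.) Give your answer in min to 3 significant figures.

Plated area = 2 × 6.48 × 5.93 = 76.85 cm²
Volume = 76.85 × 36.4×10⁻⁴ cm = 0.2797 cm³
m(Ni) = 0.2797 × 8.90 = 2.489 g
n(Ni) = 2.489 / 58.69 = 0.04241 mol; n(e⁻) = 2 × 0.04241 = 0.08482 mol
Q = 0.08482 × 96500 = 8185 C
t = 8185 / 0.670 = 12220 s = 204 min

204 min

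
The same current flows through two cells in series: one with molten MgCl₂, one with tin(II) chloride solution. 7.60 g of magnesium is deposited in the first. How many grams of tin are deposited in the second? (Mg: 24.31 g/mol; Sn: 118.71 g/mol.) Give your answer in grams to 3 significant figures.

37.1 g

n(Mg) = 7.60 / 24.31 = 0.3126 mol
Mg²⁺ + 2e⁻ → Mg, so n(e⁻) = 2 × 0.3126 = 0.6252 mol
In series, the same 0.6252 mol of electrons flows through the second cell.
Sn²⁺ + 2e⁻ → Sn, so n(Sn) = 0.6252 / 2 = 0.3126 mol
m(Sn) = 0.3126 × 118.71 = 37.1 g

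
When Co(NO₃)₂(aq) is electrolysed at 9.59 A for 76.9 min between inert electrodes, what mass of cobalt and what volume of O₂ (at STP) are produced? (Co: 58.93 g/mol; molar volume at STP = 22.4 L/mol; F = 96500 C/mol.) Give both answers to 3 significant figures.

13.5 g Co; 2.57 L O₂

Q = 9.59 × 4614 = 44250 C; n(e⁻) = 44250 / 96500 = 0.4585 mol
Cathode: Co²⁺ + 2e⁻ → Co → n(Co) = 0.4585/2 = 0.2293 mol → 13.5 g
Anode: 2H₂O → O₂ + 4H⁺ + 4e⁻ → n(O₂) = 0.4585/4 = 0.1146 mol → 2.57 L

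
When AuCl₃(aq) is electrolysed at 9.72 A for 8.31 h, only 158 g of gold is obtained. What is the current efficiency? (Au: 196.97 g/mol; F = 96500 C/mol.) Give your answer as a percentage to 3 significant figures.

79.9%

Q = 9.72 × 29916 = 2.908×10^5 C
n(e⁻) = 2.908×10^5 / 96500 = 3.013 mol
Au³⁺ + 3e⁻ → Au, so theoretical n(Au) = 1.004 mol → 197.8 g
Efficiency = 158 / 197.8 = 0.7988 = 79.9%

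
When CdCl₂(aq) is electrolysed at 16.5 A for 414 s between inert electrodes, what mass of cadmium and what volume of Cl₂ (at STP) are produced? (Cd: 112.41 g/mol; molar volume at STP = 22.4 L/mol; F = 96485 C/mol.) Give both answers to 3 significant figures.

Q = 16.5 × 414 = 6831 C; n(e⁻) = 6831 / 96485 = 0.07080 mol
Cathode: Cd²⁺ + 2e⁻ → Cd → n(Cd) = 0.07080/2 = 0.03540 mol → 3.98 g
Anode: 2Cl⁻ → Cl₂ + 2e⁻ → n(Cl₂) = 0.07080/2 = 0.03540 mol → 0.793 L

3.98 g Cd; 0.793 L Cl₂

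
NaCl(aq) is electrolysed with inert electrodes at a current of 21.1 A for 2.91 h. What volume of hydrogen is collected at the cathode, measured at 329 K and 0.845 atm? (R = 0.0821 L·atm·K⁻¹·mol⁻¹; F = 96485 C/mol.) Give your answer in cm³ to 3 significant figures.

Q = It = 21.1 × 10476 = 2.210×10^5 C
Moles of electrons = 2.210×10^5 / 96485 = 2.291 mol
2H⁺ + 2e⁻ → H₂, so n(H₂) = 2.291 / 2 = 1.146 mol
V = nRT/P = 1.146 × 0.0821 × 329 / 0.845 = 36.63 L
= 36600 cm³

36600 cm³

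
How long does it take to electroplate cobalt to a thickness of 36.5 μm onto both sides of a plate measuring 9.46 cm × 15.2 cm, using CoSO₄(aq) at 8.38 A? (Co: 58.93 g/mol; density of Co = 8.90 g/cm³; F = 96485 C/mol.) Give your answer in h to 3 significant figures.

1.01 h

Plated area = 2 × 9.46 × 15.2 = 287.6 cm²
Volume = 287.6 × 36.5×10⁻⁴ cm = 1.050 cm³
m(Co) = 1.050 × 8.90 = 9.345 g
n(Co) = 9.345 / 58.93 = 0.1586 mol; n(e⁻) = 2 × 0.1586 = 0.3172 mol
Q = 0.3172 × 96485 = 30610 C
t = 30610 / 8.38 = 3653 s = 1.01 h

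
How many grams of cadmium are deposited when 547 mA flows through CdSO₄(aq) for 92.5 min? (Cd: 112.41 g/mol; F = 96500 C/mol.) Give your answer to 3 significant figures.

1.77 g

Charge passed = 0.547 × 5550 = 3036 C
Moles of electrons = 3036 / 96500 = 0.03146 mol
Cd²⁺ + 2e⁻ → Cd, so n(Cd) = 0.03146 / 2 = 0.01573 mol
m = 0.01573 × 112.41 = 1.77 g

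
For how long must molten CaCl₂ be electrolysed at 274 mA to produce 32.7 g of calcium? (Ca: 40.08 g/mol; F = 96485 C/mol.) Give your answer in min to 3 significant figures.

9580 min

n(Ca) = 32.7 / 40.08 = 0.8159 mol
Ca²⁺ + 2e⁻ → Ca, so n(e⁻) = 2 × 0.8159 = 1.632 mol
Q = 1.632 × 96485 = 1.575×10^5 C
t = Q / I = 1.575×10^5 / 0.274 = 5.748×10^5 s = 9580 min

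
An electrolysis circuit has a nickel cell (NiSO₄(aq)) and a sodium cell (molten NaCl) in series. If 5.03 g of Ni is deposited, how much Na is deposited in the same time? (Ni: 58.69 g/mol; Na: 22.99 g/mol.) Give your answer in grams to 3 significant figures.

n(Ni) = 5.03 / 58.69 = 0.08570 mol
Ni²⁺ + 2e⁻ → Ni, so n(e⁻) = 2 × 0.08570 = 0.1714 mol
Same current for the same time ⇒ same n(e⁻) = 0.1714 mol in both cells.
Na⁺ + e⁻ → Na, so n(Na) = 0.1714 mol
m(Na) = 0.1714 × 22.99 = 3.94 g

3.94 g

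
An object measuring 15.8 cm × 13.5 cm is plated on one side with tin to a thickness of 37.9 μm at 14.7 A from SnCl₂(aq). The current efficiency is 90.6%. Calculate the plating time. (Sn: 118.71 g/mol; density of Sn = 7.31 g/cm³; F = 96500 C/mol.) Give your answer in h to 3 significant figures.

0.200 h

Plated area = 15.8 × 13.5 = 213.3 cm²
Volume = 213.3 × 37.9×10⁻⁴ cm = 0.8084 cm³
m(Sn) = 0.8084 × 7.31 = 5.909 g
n(Sn) = 5.909 / 118.71 = 0.04978 mol; n(e⁻) = 2 × 0.04978 = 0.09956 mol
Q = 0.09956 × 96500 / 0.906 = 10600 C
t = 10600 / 14.7 = 721.1 s = 0.200 h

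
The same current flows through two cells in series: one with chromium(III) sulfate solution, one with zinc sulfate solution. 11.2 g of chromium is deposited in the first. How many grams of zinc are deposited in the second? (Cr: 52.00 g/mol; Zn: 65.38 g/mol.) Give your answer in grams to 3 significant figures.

n(Cr) = 11.2 / 52.00 = 0.2154 mol
Cr³⁺ + 3e⁻ → Cr, so n(e⁻) = 3 × 0.2154 = 0.6462 mol
In series, the same 0.6462 mol of electrons flows through the second cell.
Zn²⁺ + 2e⁻ → Zn, so n(Zn) = 0.6462 / 2 = 0.3231 mol
m(Zn) = 0.3231 × 65.38 = 21.1 g

21.1 g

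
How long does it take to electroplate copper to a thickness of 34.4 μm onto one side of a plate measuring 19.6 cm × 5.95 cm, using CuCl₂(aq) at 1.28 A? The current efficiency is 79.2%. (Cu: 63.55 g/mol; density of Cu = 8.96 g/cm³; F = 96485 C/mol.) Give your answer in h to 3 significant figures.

2.99 h

Plated area = 19.6 × 5.95 = 116.6 cm²
Volume = 116.6 × 34.4×10⁻⁴ cm = 0.4011 cm³
m(Cu) = 0.4011 × 8.96 = 3.594 g
n(Cu) = 3.594 / 63.55 = 0.05655 mol; n(e⁻) = 2 × 0.05655 = 0.1131 mol
Q = 0.1131 × 96485 / 0.792 = 13780 C
t = 13780 / 1.28 = 10770 s = 2.99 h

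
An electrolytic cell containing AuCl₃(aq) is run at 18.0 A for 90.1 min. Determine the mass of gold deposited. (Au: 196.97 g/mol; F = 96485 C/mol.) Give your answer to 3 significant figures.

Q = 18.0 A × 5406 s = 97310 C
n(e⁻) = Q/F = 97310/96485 = 1.009 mol
Au³⁺ + 3e⁻ → Au, so n(Au) = 1.009 / 3 = 0.3363 mol
m = 0.3363 × 196.97 = 66.2 g

66.2 g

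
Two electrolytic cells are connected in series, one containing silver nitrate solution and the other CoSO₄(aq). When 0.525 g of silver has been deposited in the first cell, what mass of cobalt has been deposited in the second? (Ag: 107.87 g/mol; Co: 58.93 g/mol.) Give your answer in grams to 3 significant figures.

n(Ag) = 0.525 / 107.87 = 0.004867 mol
Ag⁺ + e⁻ → Ag, so n(e⁻) = 0.004867 mol
In series, the same 0.004867 mol of electrons flows through the second cell.
Co²⁺ + 2e⁻ → Co, so n(Co) = 0.004867 / 2 = 0.002434 mol
m(Co) = 0.002434 × 58.93 = 0.143 g

0.143 g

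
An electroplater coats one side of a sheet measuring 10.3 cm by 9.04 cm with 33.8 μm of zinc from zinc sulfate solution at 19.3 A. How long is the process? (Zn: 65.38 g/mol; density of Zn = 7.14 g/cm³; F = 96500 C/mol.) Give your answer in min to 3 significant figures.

5.73 min

Plated area = 10.3 × 9.04 = 93.11 cm²
Volume = 93.11 × 33.8×10⁻⁴ cm = 0.3147 cm³
m(Zn) = 0.3147 × 7.14 = 2.247 g
n(Zn) = 2.247 / 65.38 = 0.03437 mol; n(e⁻) = 2 × 0.03437 = 0.06874 mol
Q = 0.06874 × 96500 = 6633 C
t = 6633 / 19.3 = 343.7 s = 5.73 min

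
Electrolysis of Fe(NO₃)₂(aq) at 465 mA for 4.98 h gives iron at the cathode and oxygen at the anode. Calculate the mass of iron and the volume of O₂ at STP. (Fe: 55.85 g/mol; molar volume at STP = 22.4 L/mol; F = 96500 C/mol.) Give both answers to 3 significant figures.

Q = 0.465 × 17928 = 8337 C; n(e⁻) = 8337 / 96500 = 0.08639 mol
Cathode: Fe²⁺ + 2e⁻ → Fe → n(Fe) = 0.08639/2 = 0.04320 mol → 2.41 g
Anode: 2H₂O → O₂ + 4H⁺ + 4e⁻ → n(O₂) = 0.08639/4 = 0.02160 mol → 0.484 L

2.41 g Fe; 0.484 L O₂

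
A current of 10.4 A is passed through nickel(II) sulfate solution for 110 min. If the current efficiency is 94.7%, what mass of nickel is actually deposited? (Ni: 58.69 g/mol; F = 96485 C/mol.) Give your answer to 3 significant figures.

Q = 10.4 × 6600 = 68640 C
n(e⁻) = 68640 / 96485 = 0.7114 mol
Ni²⁺ + 2e⁻ → Ni, so theoretical m(Ni) = 0.3557 × 58.69 = 20.88 g
Actual mass = 94.7% × 20.88 = 19.8 g

19.8 g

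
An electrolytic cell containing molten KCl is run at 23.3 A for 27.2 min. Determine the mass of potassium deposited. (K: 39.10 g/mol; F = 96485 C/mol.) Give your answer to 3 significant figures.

15.4 g

Q = 23.3 A × 1632 s = 38030 C
Moles of electrons = 38030 / 96485 = 0.3942 mol
K⁺ + e⁻ → K, so n(K) = 0.3942 mol
m = 0.3942 × 39.10 = 15.4 g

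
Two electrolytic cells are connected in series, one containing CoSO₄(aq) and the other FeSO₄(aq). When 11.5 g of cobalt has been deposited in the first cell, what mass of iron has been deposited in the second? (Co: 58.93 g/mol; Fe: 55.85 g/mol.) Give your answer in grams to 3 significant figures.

10.9 g

n(Co) = 11.5 / 58.93 = 0.1951 mol
Co²⁺ + 2e⁻ → Co, so n(e⁻) = 2 × 0.1951 = 0.3902 mol
The cells are in series, so the same charge (and hence the same n(e⁻) = 0.3902 mol) passes through both.
Fe²⁺ + 2e⁻ → Fe, so n(Fe) = 0.3902 / 2 = 0.1951 mol
m(Fe) = 0.1951 × 55.85 = 10.9 g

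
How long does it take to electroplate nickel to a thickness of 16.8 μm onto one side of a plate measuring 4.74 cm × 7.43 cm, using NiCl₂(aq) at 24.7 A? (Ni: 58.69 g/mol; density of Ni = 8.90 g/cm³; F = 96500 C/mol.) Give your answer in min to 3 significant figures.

Plated area = 4.74 × 7.43 = 35.22 cm²
Volume = 35.22 × 16.8×10⁻⁴ cm = 0.05917 cm³
m(Ni) = 0.05917 × 8.90 = 0.5266 g
n(Ni) = 0.5266 / 58.69 = 0.008973 mol; n(e⁻) = 2 × 0.008973 = 0.01795 mol
Q = 0.01795 × 96500 = 1732 C
t = 1732 / 24.7 = 70.12 s = 1.17 min

1.17 min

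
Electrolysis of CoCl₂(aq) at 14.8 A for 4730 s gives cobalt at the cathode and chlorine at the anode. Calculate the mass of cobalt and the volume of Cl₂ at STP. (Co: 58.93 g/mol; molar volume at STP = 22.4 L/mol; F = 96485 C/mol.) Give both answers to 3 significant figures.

21.4 g Co; 8.13 L Cl₂

Q = 14.8 × 4730 = 70000 C; n(e⁻) = 70000 / 96485 = 0.7255 mol
Cathode: Co²⁺ + 2e⁻ → Co → n(Co) = 0.7255/2 = 0.3628 mol → 21.4 g
Anode: 2Cl⁻ → Cl₂ + 2e⁻ → n(Cl₂) = 0.7255/2 = 0.3628 mol → 8.13 L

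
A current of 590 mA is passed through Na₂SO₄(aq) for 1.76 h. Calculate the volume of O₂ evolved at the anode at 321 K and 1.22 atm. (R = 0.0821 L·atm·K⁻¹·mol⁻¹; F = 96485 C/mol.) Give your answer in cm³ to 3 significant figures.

Q = 0.590 A × 6336 s = 3738 C
n(e⁻) = 3738 / 96485 = 0.03874 mol
2H₂O → O₂ + 4H⁺ + 4e⁻, so n(O₂) = 0.03874 / 4 = 0.009685 mol
V = nRT/P = 0.009685 × 0.0821 × 321 / 1.22 = 0.2092 L
= 209 cm³

209 cm³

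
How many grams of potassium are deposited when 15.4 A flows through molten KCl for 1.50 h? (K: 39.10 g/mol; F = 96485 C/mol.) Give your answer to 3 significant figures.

Charge passed = 15.4 × 5400 = 83160 C
n(e⁻) = 83160 / 96485 = 0.8619 mol
K⁺ + e⁻ → K, so n(K) = 0.8619 mol
m = 0.8619 × 39.10 = 33.7 g

33.7 g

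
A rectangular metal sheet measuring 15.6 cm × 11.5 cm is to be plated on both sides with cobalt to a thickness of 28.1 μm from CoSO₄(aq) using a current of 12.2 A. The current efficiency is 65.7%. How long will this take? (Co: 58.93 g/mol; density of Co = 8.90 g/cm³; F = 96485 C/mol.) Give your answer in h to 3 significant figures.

1.02 h

Plated area = 2 × 15.6 × 11.5 = 358.8 cm²
Volume = 358.8 × 28.1×10⁻⁴ cm = 1.008 cm³
m(Co) = 1.008 × 8.90 = 8.971 g
n(Co) = 8.971 / 58.93 = 0.1522 mol; n(e⁻) = 2 × 0.1522 = 0.3044 mol
Q = 0.3044 × 96485 / 0.657 = 44700 C
t = 44700 / 12.2 = 3664 s = 1.02 h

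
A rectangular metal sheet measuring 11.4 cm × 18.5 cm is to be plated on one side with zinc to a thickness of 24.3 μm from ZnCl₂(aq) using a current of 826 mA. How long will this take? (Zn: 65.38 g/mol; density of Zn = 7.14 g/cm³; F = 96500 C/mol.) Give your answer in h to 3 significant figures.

3.63 h

Plated area = 11.4 × 18.5 = 210.9 cm²
Volume = 210.9 × 24.3×10⁻⁴ cm = 0.5125 cm³
m(Zn) = 0.5125 × 7.14 = 3.659 g
n(Zn) = 3.659 / 65.38 = 0.05597 mol; n(e⁻) = 2 × 0.05597 = 0.1119 mol
Q = 0.1119 × 96500 = 10800 C
t = 10800 / 0.826 = 13080 s = 3.63 h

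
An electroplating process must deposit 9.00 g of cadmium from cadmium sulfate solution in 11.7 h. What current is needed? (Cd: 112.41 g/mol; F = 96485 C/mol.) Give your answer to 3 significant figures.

n(Cd) = 9.00 / 112.41 = 0.08006 mol
Cd²⁺ + 2e⁻ → Cd, so n(e⁻) = 2 × 0.08006 = 0.1601 mol
Q = 0.1601 × 96485 = 15450 C
I = Q / t = 15450 / 42120 s = 0.367 A

0.367 A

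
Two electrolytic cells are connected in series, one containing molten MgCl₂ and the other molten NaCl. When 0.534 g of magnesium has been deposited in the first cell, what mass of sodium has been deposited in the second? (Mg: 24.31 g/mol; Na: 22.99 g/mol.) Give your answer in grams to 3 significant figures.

n(Mg) = 0.534 / 24.31 = 0.02197 mol
Mg²⁺ + 2e⁻ → Mg, so n(e⁻) = 2 × 0.02197 = 0.04394 mol
Same current for the same time ⇒ same n(e⁻) = 0.04394 mol in both cells.
Na⁺ + e⁻ → Na, so n(Na) = 0.04394 mol
m(Na) = 0.04394 × 22.99 = 1.01 g

1.01 g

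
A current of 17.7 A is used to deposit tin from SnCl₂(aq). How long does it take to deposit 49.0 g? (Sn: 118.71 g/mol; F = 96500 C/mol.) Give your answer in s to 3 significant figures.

n(Sn) = 49.0 / 118.71 = 0.4128 mol
Sn²⁺ + 2e⁻ → Sn, so n(e⁻) = 2 × 0.4128 = 0.8256 mol
Q = 0.8256 × 96500 = 79670 C
t = Q / I = 79670 / 17.7 = 4501 s

4500 s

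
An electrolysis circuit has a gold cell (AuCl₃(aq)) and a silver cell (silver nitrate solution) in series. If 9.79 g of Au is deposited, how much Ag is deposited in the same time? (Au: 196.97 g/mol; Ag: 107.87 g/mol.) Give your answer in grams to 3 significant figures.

16.1 g

n(Au) = 9.79 / 196.97 = 0.04970 mol
Au³⁺ + 3e⁻ → Au, so n(e⁻) = 3 × 0.04970 = 0.1491 mol
The cells are in series, so the same charge (and hence the same n(e⁻) = 0.1491 mol) passes through both.
Ag⁺ + e⁻ → Ag, so n(Ag) = 0.1491 mol
m(Ag) = 0.1491 × 107.87 = 16.1 g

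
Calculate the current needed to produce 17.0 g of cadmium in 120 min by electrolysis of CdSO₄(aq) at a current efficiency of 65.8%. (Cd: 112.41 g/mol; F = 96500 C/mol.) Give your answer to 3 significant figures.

6.16 A

n(Cd) = 17.0 / 112.41 = 0.1512 mol
Cd²⁺ + 2e⁻ → Cd, so n(e⁻) = 2 × 0.1512 = 0.3024 mol
Q = 0.3024 × 96500 / 0.658 = 44350 C
I = Q / t = 44350 / 7200 s = 6.16 A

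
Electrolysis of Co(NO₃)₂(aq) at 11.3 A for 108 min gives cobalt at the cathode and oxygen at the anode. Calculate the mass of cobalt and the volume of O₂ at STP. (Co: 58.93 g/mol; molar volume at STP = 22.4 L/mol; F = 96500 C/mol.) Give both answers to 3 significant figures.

22.4 g Co; 4.25 L O₂

Q = 11.3 × 6480 = 73220 C; n(e⁻) = 73220 / 96500 = 0.7588 mol
Cathode: Co²⁺ + 2e⁻ → Co → n(Co) = 0.7588/2 = 0.3794 mol → 22.4 g
Anode: 2H₂O → O₂ + 4H⁺ + 4e⁻ → n(O₂) = 0.7588/4 = 0.1897 mol → 4.25 L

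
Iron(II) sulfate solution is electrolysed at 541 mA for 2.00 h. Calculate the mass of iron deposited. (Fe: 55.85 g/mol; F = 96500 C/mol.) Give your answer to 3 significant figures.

1.13 g

Charge passed = 0.541 × 7200 = 3895 C
Moles of electrons = 3895 / 96500 = 0.04036 mol
Fe²⁺ + 2e⁻ → Fe, so n(Fe) = 0.04036 / 2 = 0.02018 mol
m = 0.02018 × 55.85 = 1.13 g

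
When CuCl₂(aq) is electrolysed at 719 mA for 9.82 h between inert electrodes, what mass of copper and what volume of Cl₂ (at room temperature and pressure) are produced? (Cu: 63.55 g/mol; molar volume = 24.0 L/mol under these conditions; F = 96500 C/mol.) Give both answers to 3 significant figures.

8.37 g Cu; 3.16 L Cl₂

Q = 0.719 × 35352 = 25420 C; n(e⁻) = 25420 / 96500 = 0.2634 mol
Cathode: Cu²⁺ + 2e⁻ → Cu → n(Cu) = 0.2634/2 = 0.1317 mol → 8.37 g
Anode: 2Cl⁻ → Cl₂ + 2e⁻ → n(Cl₂) = 0.2634/2 = 0.1317 mol → 3.16 L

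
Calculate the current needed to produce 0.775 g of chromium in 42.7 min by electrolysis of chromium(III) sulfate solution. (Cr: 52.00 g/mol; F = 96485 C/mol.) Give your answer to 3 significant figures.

1.68 A

n(Cr) = 0.775 / 52.00 = 0.01490 mol
Cr³⁺ + 3e⁻ → Cr, so n(e⁻) = 3 × 0.01490 = 0.04470 mol
Q = 0.04470 × 96485 = 4313 C
I = Q / t = 4313 / 2562 s = 1.68 A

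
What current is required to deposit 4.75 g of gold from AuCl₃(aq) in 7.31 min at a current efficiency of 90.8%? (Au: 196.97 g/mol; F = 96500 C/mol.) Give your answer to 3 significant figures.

17.5 A

n(Au) = 4.75 / 196.97 = 0.02412 mol
Au³⁺ + 3e⁻ → Au, so n(e⁻) = 3 × 0.02412 = 0.07236 mol
Q = 0.07236 × 96500 / 0.908 = 7690 C
I = Q / t = 7690 / 438.6 s = 17.5 A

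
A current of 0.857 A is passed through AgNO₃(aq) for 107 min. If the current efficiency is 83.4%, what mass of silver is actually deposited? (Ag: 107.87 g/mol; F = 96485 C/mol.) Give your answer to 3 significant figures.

Q = 0.857 × 6420 = 5502 C
n(e⁻) = 5502 / 96485 = 0.05702 mol
Ag⁺ + e⁻ → Ag, so theoretical m(Ag) = 0.05702 × 107.87 = 6.151 g
Actual mass = 83.4% × 6.151 = 5.13 g

5.13 g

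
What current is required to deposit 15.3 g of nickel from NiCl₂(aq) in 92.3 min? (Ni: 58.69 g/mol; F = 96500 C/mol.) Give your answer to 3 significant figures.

9.09 A

n(Ni) = 15.3 / 58.69 = 0.2607 mol
Ni²⁺ + 2e⁻ → Ni, so n(e⁻) = 2 × 0.2607 = 0.5214 mol
Q = 0.5214 × 96500 = 50320 C
I = Q / t = 50320 / 5538 s = 9.09 A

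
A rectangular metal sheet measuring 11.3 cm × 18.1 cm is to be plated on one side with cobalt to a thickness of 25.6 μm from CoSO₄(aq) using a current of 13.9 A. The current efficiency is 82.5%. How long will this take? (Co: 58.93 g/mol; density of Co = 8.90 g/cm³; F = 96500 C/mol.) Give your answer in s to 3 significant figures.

1330 s

Plated area = 11.3 × 18.1 = 204.5 cm²
Volume = 204.5 × 25.6×10⁻⁴ cm = 0.5235 cm³
m(Co) = 0.5235 × 8.90 = 4.659 g
n(Co) = 4.659 / 58.93 = 0.07906 mol; n(e⁻) = 2 × 0.07906 = 0.1581 mol
Q = 0.1581 × 96500 / 0.825 = 18490 C
t = 18490 / 13.9 = 1330 s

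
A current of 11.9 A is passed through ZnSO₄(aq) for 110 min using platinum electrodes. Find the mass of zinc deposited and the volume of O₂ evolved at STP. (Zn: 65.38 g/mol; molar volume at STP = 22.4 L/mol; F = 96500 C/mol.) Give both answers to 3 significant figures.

Q = 11.9 × 6600 = 78540 C; n(e⁻) = 78540 / 96500 = 0.8139 mol
Cathode: Zn²⁺ + 2e⁻ → Zn → n(Zn) = 0.8139/2 = 0.4070 mol → 26.6 g
Anode: 2H₂O → O₂ + 4H⁺ + 4e⁻ → n(O₂) = 0.8139/4 = 0.2035 mol → 4.56 L

26.6 g Zn; 4.56 L O₂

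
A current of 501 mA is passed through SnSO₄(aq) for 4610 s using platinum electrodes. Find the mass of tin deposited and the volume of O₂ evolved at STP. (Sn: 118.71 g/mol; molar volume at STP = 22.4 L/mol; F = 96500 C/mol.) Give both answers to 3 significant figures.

1.42 g Sn; 0.134 L O₂

Q = 0.501 × 4610 = 2310 C; n(e⁻) = 2310 / 96500 = 0.02394 mol
Cathode: Sn²⁺ + 2e⁻ → Sn → n(Sn) = 0.02394/2 = 0.01197 mol → 1.42 g
Anode: 2H₂O → O₂ + 4H⁺ + 4e⁻ → n(O₂) = 0.02394/4 = 0.005985 mol → 0.134 L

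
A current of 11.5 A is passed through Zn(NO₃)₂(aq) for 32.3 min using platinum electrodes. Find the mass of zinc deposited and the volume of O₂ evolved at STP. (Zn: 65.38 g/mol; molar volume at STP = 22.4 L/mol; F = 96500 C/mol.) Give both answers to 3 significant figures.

7.55 g Zn; 1.29 L O₂

Q = 11.5 × 1938 = 22290 C; n(e⁻) = 22290 / 96500 = 0.2310 mol
Cathode: Zn²⁺ + 2e⁻ → Zn → n(Zn) = 0.2310/2 = 0.1155 mol → 7.55 g
Anode: 2H₂O → O₂ + 4H⁺ + 4e⁻ → n(O₂) = 0.2310/4 = 0.05775 mol → 1.29 L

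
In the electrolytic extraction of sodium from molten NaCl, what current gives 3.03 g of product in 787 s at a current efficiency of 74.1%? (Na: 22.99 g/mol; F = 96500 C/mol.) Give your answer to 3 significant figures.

n(Na) = 3.03 / 22.99 = 0.1318 mol
Na⁺ + e⁻ → Na, so n(e⁻) = 0.1318 mol
Q = 0.1318 × 96500 / 0.741 = 17160 C
I = Q / t = 17160 / 787 s = 21.8 A

21.8 A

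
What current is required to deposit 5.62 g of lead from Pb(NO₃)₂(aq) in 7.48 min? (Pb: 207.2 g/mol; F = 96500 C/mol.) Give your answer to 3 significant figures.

n(Pb) = 5.62 / 207.2 = 0.02712 mol
Pb²⁺ + 2e⁻ → Pb, so n(e⁻) = 2 × 0.02712 = 0.05424 mol
Q = 0.05424 × 96500 = 5234 C
I = Q / t = 5234 / 448.8 s = 11.7 A

11.7 A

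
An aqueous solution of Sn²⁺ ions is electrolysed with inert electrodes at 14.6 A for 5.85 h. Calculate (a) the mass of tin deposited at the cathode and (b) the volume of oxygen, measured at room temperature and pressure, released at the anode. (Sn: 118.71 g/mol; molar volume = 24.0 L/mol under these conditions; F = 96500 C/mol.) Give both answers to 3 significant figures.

Q = 14.6 × 21060 = 3.075×10^5 C; n(e⁻) = 3.075×10^5 / 96500 = 3.187 mol
Cathode: Sn²⁺ + 2e⁻ → Sn → n(Sn) = 3.187/2 = 1.594 mol → 189 g
Anode: 2H₂O → O₂ + 4H⁺ + 4e⁻ → n(O₂) = 3.187/4 = 0.7968 mol → 19.1 L

189 g Sn; 19.1 L O₂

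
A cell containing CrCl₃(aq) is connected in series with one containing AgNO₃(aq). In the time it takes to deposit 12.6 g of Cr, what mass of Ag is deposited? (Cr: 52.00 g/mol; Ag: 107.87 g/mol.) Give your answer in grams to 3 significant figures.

n(Cr) = 12.6 / 52.00 = 0.2423 mol
Cr³⁺ + 3e⁻ → Cr, so n(e⁻) = 3 × 0.2423 = 0.7269 mol
In series, the same 0.7269 mol of electrons flows through the second cell.
Ag⁺ + e⁻ → Ag, so n(Ag) = 0.7269 mol
m(Ag) = 0.7269 × 107.87 = 78.4 g

78.4 g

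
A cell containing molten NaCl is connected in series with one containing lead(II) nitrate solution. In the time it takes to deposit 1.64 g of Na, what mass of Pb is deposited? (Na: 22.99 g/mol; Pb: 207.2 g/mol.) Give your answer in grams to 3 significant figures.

7.39 g

n(Na) = 1.64 / 22.99 = 0.07134 mol
Na⁺ + e⁻ → Na, so n(e⁻) = 0.07134 mol
Same current for the same time ⇒ same n(e⁻) = 0.07134 mol in both cells.
Pb²⁺ + 2e⁻ → Pb, so n(Pb) = 0.07134 / 2 = 0.03567 mol
m(Pb) = 0.03567 × 207.2 = 7.39 g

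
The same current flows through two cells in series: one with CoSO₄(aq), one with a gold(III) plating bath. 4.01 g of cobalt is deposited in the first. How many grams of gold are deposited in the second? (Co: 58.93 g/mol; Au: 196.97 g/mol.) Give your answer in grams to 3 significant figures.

n(Co) = 4.01 / 58.93 = 0.06805 mol
Co²⁺ + 2e⁻ → Co, so n(e⁻) = 2 × 0.06805 = 0.1361 mol
Same current for the same time ⇒ same n(e⁻) = 0.1361 mol in both cells.
Au³⁺ + 3e⁻ → Au, so n(Au) = 0.1361 / 3 = 0.04537 mol
m(Au) = 0.04537 × 196.97 = 8.94 g

8.94 g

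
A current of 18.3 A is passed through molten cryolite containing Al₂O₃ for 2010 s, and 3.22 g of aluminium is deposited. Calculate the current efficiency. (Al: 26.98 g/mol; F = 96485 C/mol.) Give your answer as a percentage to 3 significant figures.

Q = 18.3 × 2010 = 36780 C
n(e⁻) = 36780 / 96485 = 0.3812 mol
Al³⁺ + 3e⁻ → Al, so theoretical n(Al) = 0.1271 mol → 3.429 g
Efficiency = 3.22 / 3.429 = 0.9390 = 93.9%

93.9%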